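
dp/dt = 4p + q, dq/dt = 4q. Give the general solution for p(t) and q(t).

p(t) = C_1e^(4t) + C_2te^(4t) + 2C_2e^(4t), q(t) = C_2e^(4t)

Coefficient matrix A = [[4, 1], [0, 4]].
Characteristic polynomial det(A - λI) = λ^2 - 8λ + 16 = 0.
Single eigenvalue λ = 4 with algebraic multiplicity 2.
Eigenvector v = (1,0); generalized eigenvector w with (A-λI)w=v is (2,1).
General solution: e^(4t)[C_1·v + C_2·(t·v + w)].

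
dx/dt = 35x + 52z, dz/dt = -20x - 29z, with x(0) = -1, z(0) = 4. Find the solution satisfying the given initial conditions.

Coefficient matrix A = [[35, 52], [-20, -29]].
Characteristic polynomial det(A - λI) = λ^2 - 6λ + 25 = 0.
Eigenvalues λ = 3 ± 4i (complex conjugate pair).
For λ=3+4i: an eigenvector is (3,-2) - i(-2,1) = (3 + 2i, -2 - i).
A real fundamental pair from Re and Im of e^((3+4i)t)v: X_1 = e^(3t)(cos(4t)·(3,-2) + sin(4t)·(-2,1)), X_2 = e^(3t)(sin(4t)·(3,-2) - cos(4t)·(-2,1)).
General solution: c_1X_1 + c_2X_2.
Applying x(0)=-1, z(0)=4 gives c_1=-7, c_2=10.

x(t) = 44e^(3t)sin(4t) - e^(3t)cos(4t), z(t) = -27e^(3t)sin(4t) + 4e^(3t)cos(4t)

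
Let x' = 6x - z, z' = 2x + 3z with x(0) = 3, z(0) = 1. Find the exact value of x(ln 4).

4608

A = [[6,-1],[2,3]]; eigenvalues λ = 5, 4.
Eigenvectors: (-1,-1) for λ=5, (-1,-2) for λ=4.
From the initial condition, c_1 = -5, c_2 = 2.
x(ln 4) = (-5)(4^5)(-1) + (2)(4^4)(-1) = 4608.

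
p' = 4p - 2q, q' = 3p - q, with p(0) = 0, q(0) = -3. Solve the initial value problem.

Coefficient matrix A = [[4, -2], [3, -1]].
Characteristic polynomial det(A - λI) = λ^2 - 3λ + 2 = 0.
Eigenvalues λ = 1, 2.
For λ=1: (A-λI) row 1 is [3, -2], so an eigenvector is (2, 3).
For λ=2: (A-λI) row 1 is [2, -2], so an eigenvector is (-1, -1).
General solution: K_1e^(t)(2,3) + K_2e^(2t)(-1,-1).
Applying p(0)=0, q(0)=-3 gives K_1=-3, K_2=-6.

p(t) = 6e^(2t) - 6e^(t), q(t) = 6e^(2t) - 9e^(t)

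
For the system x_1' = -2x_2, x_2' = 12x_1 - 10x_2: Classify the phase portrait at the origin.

stable node

A = [[0,-2],[12,-10]]; det(A-λI) = λ^2 + 10λ + 24.
λ = -4, -6: both negative.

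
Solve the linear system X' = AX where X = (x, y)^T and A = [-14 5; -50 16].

x(t) = -c_1e^(t)cos(5t) - c_2e^(t)sin(5t), y(t) = c_1e^(t)sin(5t) - 3c_1e^(t)cos(5t) - 3c_2e^(t)sin(5t) - c_2e^(t)cos(5t)

Coefficient matrix A = [[-14, 5], [-50, 16]].
Characteristic polynomial det(A - λI) = λ^2 - 2λ + 26 = 0.
Eigenvalues λ = 1 ± 5i (complex conjugate pair).
For λ=1+5i: an eigenvector is (-1,-3) - i(0,1) = (-1, -3 - i).
A real fundamental pair from Re and Im of e^((1+5i)t)v: X_1 = e^(t)(cos(5t)·(-1,-3) + sin(5t)·(0,1)), X_2 = e^(t)(sin(5t)·(-1,-3) - cos(5t)·(0,1)).
General solution: c_1X_1 + c_2X_2.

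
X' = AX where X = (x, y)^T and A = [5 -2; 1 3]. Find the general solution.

x(t) = -K_1e^(4t)sin(t) + K_1e^(4t)cos(t) + K_2e^(4t)sin(t) + K_2e^(4t)cos(t), y(t) = K_1e^(4t)cos(t) + K_2e^(4t)sin(t)

Coefficient matrix A = [[5, -2], [1, 3]].
Characteristic polynomial det(A - λI) = λ^2 - 8λ + 17 = 0.
Eigenvalues λ = 4 ± i (complex conjugate pair).
For λ=4+i: an eigenvector is (1,1) - i(-1,0) = (1 + i, 1).
A real fundamental pair from Re and Im of e^((4+i)t)v: X_1 = e^(4t)(cos(t)·(1,1) + sin(t)·(-1,0)), X_2 = e^(4t)(sin(t)·(1,1) - cos(t)·(-1,0)).
General solution: K_1X_1 + K_2X_2.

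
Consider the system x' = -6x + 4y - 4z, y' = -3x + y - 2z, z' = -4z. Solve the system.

Coefficient matrix A = [[-6, 4, -4], [-3, 1, -2], [0, 0, -4]].
det(A - λI) = 0 gives eigenvalues λ = -3, -4, -2.
For λ=-3: eigenvector (4,3,0).
For λ=-4: eigenvector (6,4,1).
For λ=-2: eigenvector (1,1,0).
General solution: C_1e^(-3t)(4,3,0) + C_2e^(-4t)(6,4,1) + C_3e^(-2t)(1,1,0).

x(t) = 4C_1e^(-3t) + 6C_2e^(-4t) + C_3e^(-2t), y(t) = 3C_1e^(-3t) + 4C_2e^(-4t) + C_3e^(-2t), z(t) = C_2e^(-4t)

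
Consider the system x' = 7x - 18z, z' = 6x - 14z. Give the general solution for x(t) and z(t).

Coefficient matrix A = [[7, -18], [6, -14]].
Characteristic polynomial det(A - λI) = λ^2 + 7λ + 10 = 0.
Eigenvalues λ = -2, -5.
For λ=-2: (A-λI) row 1 is [9, -18], so an eigenvector is (-2, -1).
For λ=-5: (A-λI) row 1 is [12, -18], so an eigenvector is (3, 2).
General solution: C_1e^(-2t)(-2,-1) + C_2e^(-5t)(3,2).

x(t) = -2C_1e^(-2t) + 3C_2e^(-5t), z(t) = -C_1e^(-2t) + 2C_2e^(-5t)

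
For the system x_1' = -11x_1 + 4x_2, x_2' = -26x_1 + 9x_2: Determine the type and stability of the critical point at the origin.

A = [[-11,4],[-26,9]]; det(A-λI) = λ^2 + 2λ + 5.
λ = -1 ± 2i: negative real part.

stable spiral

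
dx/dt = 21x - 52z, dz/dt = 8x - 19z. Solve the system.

x(t) = -3C_1e^(t)sin(4t) + 2C_1e^(t)cos(4t) + 2C_2e^(t)sin(4t) + 3C_2e^(t)cos(4t), z(t) = -C_1e^(t)sin(4t) + C_1e^(t)cos(4t) + C_2e^(t)sin(4t) + C_2e^(t)cos(4t)

Coefficient matrix A = [[21, -52], [8, -19]].
Characteristic polynomial det(A - λI) = λ^2 - 2λ + 17 = 0.
Eigenvalues λ = 1 ± 4i (complex conjugate pair).
For λ=1+4i: an eigenvector is (2,1) - i(-3,-1) = (2 + 3i, 1 + i).
A real fundamental pair from Re and Im of e^((1+4i)t)v: X_1 = e^(t)(cos(4t)·(2,1) + sin(4t)·(-3,-1)), X_2 = e^(t)(sin(4t)·(2,1) - cos(4t)·(-3,-1)).
General solution: C_1X_1 + C_2X_2.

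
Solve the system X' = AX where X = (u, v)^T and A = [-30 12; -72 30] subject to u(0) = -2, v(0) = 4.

u(t) = 8e^(6t) - 10e^(-6t), v(t) = 24e^(6t) - 20e^(-6t)

Coefficient matrix A = [[-30, 12], [-72, 30]].
Characteristic polynomial det(A - λI) = λ^2 - 36 = 0.
Eigenvalues λ = 6, -6.
For λ=6: (A-λI) row 1 is [-36, 12], so an eigenvector is (1, 3).
For λ=-6: (A-λI) row 1 is [-24, 12], so an eigenvector is (1, 2).
General solution: C_1e^(6t)(1,3) + C_2e^(-6t)(1,2).
Applying u(0)=-2, v(0)=4 gives C_1=8, C_2=-10.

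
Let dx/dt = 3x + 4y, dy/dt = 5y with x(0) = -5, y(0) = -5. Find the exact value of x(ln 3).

-2295

A = [[3,4],[0,5]]; eigenvalues λ = 3, 5.
Eigenvectors: (-1,0) for λ=3, (-2,-1) for λ=5.
From the initial condition, c_1 = -5, c_2 = 5.
x(ln 3) = (-5)(3^3)(-1) + (5)(3^5)(-2) = -2295.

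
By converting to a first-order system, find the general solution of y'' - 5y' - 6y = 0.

Let x_1 = y, x_2 = y'. Then x_1' = x_2 and x_2' = 6x_1 + 5x_2.
A = [[0,1],[6,5]]; det(A-λI) = λ^2 - 5λ - 6.
Eigenvalues λ = -1, 6 with eigenvectors (1,-1), (1,6).

y(t) = c_1e^(-t) + c_2e^(6t)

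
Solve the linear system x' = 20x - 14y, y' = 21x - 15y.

Coefficient matrix A = [[20, -14], [21, -15]].
Characteristic polynomial det(A - λI) = λ^2 - 5λ - 6 = 0.
Eigenvalues λ = -1, 6.
For λ=-1: (A-λI) row 1 is [21, -14], so an eigenvector is (2, 3).
For λ=6: (A-λI) row 1 is [14, -14], so an eigenvector is (1, 1).
General solution: K_1e^(-t)(2,3) + K_2e^(6t)(1,1).

x(t) = 2K_1e^(-t) + K_2e^(6t), y(t) = 3K_1e^(-t) + K_2e^(6t)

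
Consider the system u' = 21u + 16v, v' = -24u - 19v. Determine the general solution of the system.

u(t) = 2C_1e^(-3t) + C_2e^(5t), v(t) = -3C_1e^(-3t) - C_2e^(5t)

Coefficient matrix A = [[21, 16], [-24, -19]].
Characteristic polynomial det(A - λI) = λ^2 - 2λ - 15 = 0.
Eigenvalues λ = -3, 5.
For λ=-3: (A-λI) row 1 is [24, 16], so an eigenvector is (2, -3).
For λ=5: (A-λI) row 1 is [16, 16], so an eigenvector is (1, -1).
General solution: C_1e^(-3t)(2,-3) + C_2e^(5t)(1,-1).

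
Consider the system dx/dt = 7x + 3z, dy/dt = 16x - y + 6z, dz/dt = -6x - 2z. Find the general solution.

x(t) = C_1e^(4t) - C_3e^(t), y(t) = 2C_1e^(4t) + C_2e^(-t) - 2C_3e^(t), z(t) = -C_1e^(4t) + 2C_3e^(t)

Coefficient matrix A = [[7, 0, 3], [16, -1, 6], [-6, 0, -2]].
det(A - λI) = 0 gives eigenvalues λ = 4, -1, 1.
For λ=4: eigenvector (1,2,-1).
For λ=-1: eigenvector (0,1,0).
For λ=1: eigenvector (-1,-2,2).
General solution: C_1e^(4t)(1,2,-1) + C_2e^(-t)(0,1,0) + C_3e^(t)(-1,-2,2).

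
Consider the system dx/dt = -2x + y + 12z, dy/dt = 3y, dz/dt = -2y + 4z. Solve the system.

Coefficient matrix A = [[-2, 1, 12], [0, 3, 0], [0, -2, 4]].
det(A - λI) = 0 gives eigenvalues λ = -2, 3, 4.
For λ=-2: eigenvector (1,0,0).
For λ=3: eigenvector (5,1,2).
For λ=4: eigenvector (2,0,1).
General solution: K_1e^(-2t)(1,0,0) + K_2e^(3t)(5,1,2) + K_3e^(4t)(2,0,1).

x(t) = K_1e^(-2t) + 5K_2e^(3t) + 2K_3e^(4t), y(t) = K_2e^(3t), z(t) = 2K_2e^(3t) + K_3e^(4t)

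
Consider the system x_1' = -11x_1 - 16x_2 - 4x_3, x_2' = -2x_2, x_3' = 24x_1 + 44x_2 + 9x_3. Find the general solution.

x_1(t) = C_1e^(-3t) - C_3e^(t), x_2(t) = C_2e^(-2t), x_3(t) = -2C_1e^(-3t) - 4C_2e^(-2t) + 3C_3e^(t)

Coefficient matrix A = [[-11, -16, -4], [0, -2, 0], [24, 44, 9]].
det(A - λI) = 0 gives eigenvalues λ = -3, -2, 1.
For λ=-3: eigenvector (1,0,-2).
For λ=-2: eigenvector (0,1,-4).
For λ=1: eigenvector (-1,0,3).
General solution: C_1e^(-3t)(1,0,-2) + C_2e^(-2t)(0,1,-4) + C_3e^(t)(-1,0,3).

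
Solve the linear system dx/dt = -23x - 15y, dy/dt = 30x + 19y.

x(t) = -2C_1e^(-2t)sin(3t) + C_1e^(-2t)cos(3t) + C_2e^(-2t)sin(3t) + 2C_2e^(-2t)cos(3t), y(t) = 3C_1e^(-2t)sin(3t) - C_1e^(-2t)cos(3t) - C_2e^(-2t)sin(3t) - 3C_2e^(-2t)cos(3t)

Coefficient matrix A = [[-23, -15], [30, 19]].
Characteristic polynomial det(A - λI) = λ^2 + 4λ + 13 = 0.
Eigenvalues λ = -2 ± 3i (complex conjugate pair).
For λ=-2+3i: an eigenvector is (1,-1) - i(-2,3) = (1 + 2i, -1 - 3i).
A real fundamental pair from Re and Im of e^((-2+3i)t)v: X_1 = e^(-2t)(cos(3t)·(1,-1) + sin(3t)·(-2,3)), X_2 = e^(-2t)(sin(3t)·(1,-1) - cos(3t)·(-2,3)).
General solution: C_1X_1 + C_2X_2.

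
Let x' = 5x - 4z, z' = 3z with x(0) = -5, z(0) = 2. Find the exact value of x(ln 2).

-256

A = [[5,-4],[0,3]]; eigenvalues λ = 3, 5.
Eigenvectors: (2,1) for λ=3, (-1,0) for λ=5.
From the initial condition, c_1 = 2, c_2 = 9.
x(ln 2) = (2)(2^3)(2) + (9)(2^5)(-1) = -256.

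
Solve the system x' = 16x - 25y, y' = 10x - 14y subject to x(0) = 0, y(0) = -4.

x(t) = 20e^(t)sin(5t), y(t) = 12e^(t)sin(5t) - 4e^(t)cos(5t)

Coefficient matrix A = [[16, -25], [10, -14]].
Characteristic polynomial det(A - λI) = λ^2 - 2λ + 26 = 0.
Eigenvalues λ = 1 ± 5i (complex conjugate pair).
For λ=1+5i: an eigenvector is (1,1) - i(-2,-1) = (1 + 2i, 1 + i).
A real fundamental pair from Re and Im of e^((1+5i)t)v: X_1 = e^(t)(cos(5t)·(1,1) + sin(5t)·(-2,-1)), X_2 = e^(t)(sin(5t)·(1,1) - cos(5t)·(-2,-1)).
General solution: C_1X_1 + C_2X_2.
Applying x(0)=0, y(0)=-4 gives C_1=-8, C_2=4.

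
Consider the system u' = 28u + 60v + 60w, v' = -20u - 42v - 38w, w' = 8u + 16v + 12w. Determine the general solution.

u(t) = -2c_1e^(-2t) + 5c_3e^(4t), v(t) = c_1e^(-2t) + c_2e^(-4t) - 3c_3e^(4t), w(t) = -c_2e^(-4t) + c_3e^(4t)

Coefficient matrix A = [[28, 60, 60], [-20, -42, -38], [8, 16, 12]].
det(A - λI) = 0 gives eigenvalues λ = -2, -4, 4.
For λ=-2: eigenvector (-2,1,0).
For λ=-4: eigenvector (0,1,-1).
For λ=4: eigenvector (5,-3,1).
General solution: c_1e^(-2t)(-2,1,0) + c_2e^(-4t)(0,1,-1) + c_3e^(4t)(5,-3,1).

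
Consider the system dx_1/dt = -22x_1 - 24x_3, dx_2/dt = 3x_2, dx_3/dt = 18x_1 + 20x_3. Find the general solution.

x_1(t) = 4K_1e^(-4t) - K_3e^(2t), x_2(t) = K_2e^(3t), x_3(t) = -3K_1e^(-4t) + K_3e^(2t)

Coefficient matrix A = [[-22, 0, -24], [0, 3, 0], [18, 0, 20]].
det(A - λI) = 0 gives eigenvalues λ = -4, 3, 2.
For λ=-4: eigenvector (4,0,-3).
For λ=3: eigenvector (0,1,0).
For λ=2: eigenvector (-1,0,1).
General solution: K_1e^(-4t)(4,0,-3) + K_2e^(3t)(0,1,0) + K_3e^(2t)(-1,0,1).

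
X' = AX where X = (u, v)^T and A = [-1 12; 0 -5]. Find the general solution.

u(t) = -3K_1e^(-5t) + K_2e^(-t), v(t) = K_1e^(-5t)

Coefficient matrix A = [[-1, 12], [0, -5]].
Characteristic polynomial det(A - λI) = λ^2 + 6λ + 5 = 0.
Eigenvalues λ = -5, -1.
For λ=-5: (A-λI) row 1 is [4, 12], so an eigenvector is (-3, 1).
For λ=-1: (A-λI) row 1 is [0, 12], so an eigenvector is (1, 0).
General solution: K_1e^(-5t)(-3,1) + K_2e^(-t)(1,0).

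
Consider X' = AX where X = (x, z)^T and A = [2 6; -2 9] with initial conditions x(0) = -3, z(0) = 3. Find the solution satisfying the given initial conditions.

x(t) = 27e^(6t) - 30e^(5t), z(t) = 18e^(6t) - 15e^(5t)

Coefficient matrix A = [[2, 6], [-2, 9]].
Characteristic polynomial det(A - λI) = λ^2 - 11λ + 30 = 0.
Eigenvalues λ = 6, 5.
For λ=6: (A-λI) row 1 is [-4, 6], so an eigenvector is (-3, -2).
For λ=5: (A-λI) row 1 is [-3, 6], so an eigenvector is (-2, -1).
General solution: C_1e^(6t)(-3,-2) + C_2e^(5t)(-2,-1).
Applying x(0)=-3, z(0)=3 gives C_1=-9, C_2=15.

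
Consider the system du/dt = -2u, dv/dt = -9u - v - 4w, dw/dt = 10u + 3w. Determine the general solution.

u(t) = c_1e^(-2t), v(t) = c_1e^(-2t) + c_2e^(-t) - c_3e^(3t), w(t) = -2c_1e^(-2t) + c_3e^(3t)

Coefficient matrix A = [[-2, 0, 0], [-9, -1, -4], [10, 0, 3]].
det(A - λI) = 0 gives eigenvalues λ = -2, -1, 3.
For λ=-2: eigenvector (1,1,-2).
For λ=-1: eigenvector (0,1,0).
For λ=3: eigenvector (0,-1,1).
General solution: c_1e^(-2t)(1,1,-2) + c_2e^(-t)(0,1,0) + c_3e^(3t)(0,-1,1).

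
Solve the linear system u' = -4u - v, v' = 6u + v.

u(t) = -C_1e^(-t) + C_2e^(-2t), v(t) = 3C_1e^(-t) - 2C_2e^(-2t)

Coefficient matrix A = [[-4, -1], [6, 1]].
Characteristic polynomial det(A - λI) = λ^2 + 3λ + 2 = 0.
Eigenvalues λ = -1, -2.
For λ=-1: (A-λI) row 1 is [-3, -1], so an eigenvector is (-1, 3).
For λ=-2: (A-λI) row 1 is [-2, -1], so an eigenvector is (1, -2).
General solution: C_1e^(-t)(-1,3) + C_2e^(-2t)(1,-2).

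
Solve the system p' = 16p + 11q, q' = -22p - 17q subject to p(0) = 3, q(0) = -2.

Coefficient matrix A = [[16, 11], [-22, -17]].
Characteristic polynomial det(A - λI) = λ^2 + λ - 30 = 0.
Eigenvalues λ = -6, 5.
For λ=-6: (A-λI) row 1 is [22, 11], so an eigenvector is (-1, 2).
For λ=5: (A-λI) row 1 is [11, 11], so an eigenvector is (-1, 1).
General solution: C_1e^(-6t)(-1,2) + C_2e^(5t)(-1,1).
Applying p(0)=3, q(0)=-2 gives C_1=1, C_2=-4.

p(t) = 4e^(5t) - e^(-6t), q(t) = -4e^(5t) + 2e^(-6t)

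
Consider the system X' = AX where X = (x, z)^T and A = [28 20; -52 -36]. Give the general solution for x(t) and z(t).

Coefficient matrix A = [[28, 20], [-52, -36]].
Characteristic polynomial det(A - λI) = λ^2 + 8λ + 32 = 0.
Eigenvalues λ = -4 ± 4i (complex conjugate pair).
For λ=-4+4i: an eigenvector is (2,-3) - i(1,-2) = (2 - i, -3 + 2i).
A real fundamental pair from Re and Im of e^((-4+4i)t)v: X_1 = e^(-4t)(cos(4t)·(2,-3) + sin(4t)·(1,-2)), X_2 = e^(-4t)(sin(4t)·(2,-3) - cos(4t)·(1,-2)).
General solution: K_1X_1 + K_2X_2.

x(t) = K_1e^(-4t)sin(4t) + 2K_1e^(-4t)cos(4t) + 2K_2e^(-4t)sin(4t) - K_2e^(-4t)cos(4t), z(t) = -2K_1e^(-4t)sin(4t) - 3K_1e^(-4t)cos(4t) - 3K_2e^(-4t)sin(4t) + 2K_2e^(-4t)cos(4t)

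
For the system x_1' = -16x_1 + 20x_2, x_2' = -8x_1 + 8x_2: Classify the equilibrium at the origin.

A = [[-16,20],[-8,8]]; det(A-λI) = λ^2 + 8λ + 32.
λ = -4 ± 4i: negative real part.

stable spiral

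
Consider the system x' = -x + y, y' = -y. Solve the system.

x(t) = -C_1e^(-t) - C_2te^(-t) + 3C_2e^(-t), y(t) = -C_2e^(-t)

Coefficient matrix A = [[-1, 1], [0, -1]].
Characteristic polynomial det(A - λI) = λ^2 + 2λ + 1 = 0.
Single eigenvalue λ = -1 with algebraic multiplicity 2.
Eigenvector v = (-1,0); generalized eigenvector w with (A-λI)w=v is (3,-1).
General solution: e^(-t)[C_1·v + C_2·(t·v + w)].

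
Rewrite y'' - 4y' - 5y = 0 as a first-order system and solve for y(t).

y(t) = K_1e^(5t) + K_2e^(-t)

Let x_1 = y, x_2 = y'. Then x_1' = x_2 and x_2' = 5x_1 + 4x_2.
A = [[0,1],[5,4]]; det(A-λI) = λ^2 - 4λ - 5.
Eigenvalues λ = 5, -1 with eigenvectors (1,5), (1,-1).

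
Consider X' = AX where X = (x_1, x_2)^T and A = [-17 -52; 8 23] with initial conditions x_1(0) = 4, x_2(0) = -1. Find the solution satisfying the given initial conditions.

x_1(t) = -7e^(3t)sin(4t) + 4e^(3t)cos(4t), x_2(t) = 3e^(3t)sin(4t) - e^(3t)cos(4t)

Coefficient matrix A = [[-17, -52], [8, 23]].
Characteristic polynomial det(A - λI) = λ^2 - 6λ + 25 = 0.
Eigenvalues λ = 3 ± 4i (complex conjugate pair).
For λ=3+4i: an eigenvector is (3,-1) - i(-2,1) = (3 + 2i, -1 - i).
A real fundamental pair from Re and Im of e^((3+4i)t)v: X_1 = e^(3t)(cos(4t)·(3,-1) + sin(4t)·(-2,1)), X_2 = e^(3t)(sin(4t)·(3,-1) - cos(4t)·(-2,1)).
General solution: K_1X_1 + K_2X_2.
Applying x_1(0)=4, x_2(0)=-1 gives K_1=2, K_2=-1.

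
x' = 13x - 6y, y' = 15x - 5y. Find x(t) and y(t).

Coefficient matrix A = [[13, -6], [15, -5]].
Characteristic polynomial det(A - λI) = λ^2 - 8λ + 25 = 0.
Eigenvalues λ = 4 ± 3i (complex conjugate pair).
For λ=4+3i: an eigenvector is (1,1) - i(1,2) = (1 - i, 1 - 2i).
A real fundamental pair from Re and Im of e^((4+3i)t)v: X_1 = e^(4t)(cos(3t)·(1,1) + sin(3t)·(1,2)), X_2 = e^(4t)(sin(3t)·(1,1) - cos(3t)·(1,2)).
General solution: K_1X_1 + K_2X_2.

x(t) = K_1e^(4t)sin(3t) + K_1e^(4t)cos(3t) + K_2e^(4t)sin(3t) - K_2e^(4t)cos(3t), y(t) = 2K_1e^(4t)sin(3t) + K_1e^(4t)cos(3t) + K_2e^(4t)sin(3t) - 2K_2e^(4t)cos(3t)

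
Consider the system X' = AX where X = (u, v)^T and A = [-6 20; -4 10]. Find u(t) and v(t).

Coefficient matrix A = [[-6, 20], [-4, 10]].
Characteristic polynomial det(A - λI) = λ^2 - 4λ + 20 = 0.
Eigenvalues λ = 2 ± 4i (complex conjugate pair).
For λ=2+4i: an eigenvector is (1,0) - i(-2,-1) = (1 + 2i, 0 + i).
A real fundamental pair from Re and Im of e^((2+4i)t)v: X_1 = e^(2t)(cos(4t)·(1,0) + sin(4t)·(-2,-1)), X_2 = e^(2t)(sin(4t)·(1,0) - cos(4t)·(-2,-1)).
General solution: K_1X_1 + K_2X_2.

u(t) = -2K_1e^(2t)sin(4t) + K_1e^(2t)cos(4t) + K_2e^(2t)sin(4t) + 2K_2e^(2t)cos(4t), v(t) = -K_1e^(2t)sin(4t) + K_2e^(2t)cos(4t)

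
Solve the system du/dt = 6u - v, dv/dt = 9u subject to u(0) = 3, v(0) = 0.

u(t) = 9te^(3t) + 3e^(3t), v(t) = 27te^(3t)

Coefficient matrix A = [[6, -1], [9, 0]].
Characteristic polynomial det(A - λI) = λ^2 - 6λ + 9 = 0.
Single eigenvalue λ = 3 with algebraic multiplicity 2.
Eigenvector v = (1,3); generalized eigenvector w with (A-λI)w=v is (1,2).
General solution: e^(3t)[C_1·v + C_2·(t·v + w)].
Applying u(0)=3, v(0)=0 gives C_1=-6, C_2=9.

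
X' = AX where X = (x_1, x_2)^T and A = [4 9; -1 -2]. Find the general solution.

x_1(t) = -3C_1e^(t) - 3C_2te^(t) + 2C_2e^(t), x_2(t) = C_1e^(t) + C_2te^(t) - C_2e^(t)

Coefficient matrix A = [[4, 9], [-1, -2]].
Characteristic polynomial det(A - λI) = λ^2 - 2λ + 1 = 0.
Single eigenvalue λ = 1 with algebraic multiplicity 2.
Eigenvector v = (-3,1); generalized eigenvector w with (A-λI)w=v is (2,-1).
General solution: e^(t)[C_1·v + C_2·(t·v + w)].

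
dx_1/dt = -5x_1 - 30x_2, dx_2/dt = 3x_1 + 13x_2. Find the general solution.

x_1(t) = 3c_1e^(4t)sin(3t) - c_1e^(4t)cos(3t) - c_2e^(4t)sin(3t) - 3c_2e^(4t)cos(3t), x_2(t) = -c_1e^(4t)sin(3t) + c_2e^(4t)cos(3t)

Coefficient matrix A = [[-5, -30], [3, 13]].
Characteristic polynomial det(A - λI) = λ^2 - 8λ + 25 = 0.
Eigenvalues λ = 4 ± 3i (complex conjugate pair).
For λ=4+3i: an eigenvector is (-1,0) - i(3,-1) = (-1 - 3i, 0 + i).
A real fundamental pair from Re and Im of e^((4+3i)t)v: X_1 = e^(4t)(cos(3t)·(-1,0) + sin(3t)·(3,-1)), X_2 = e^(4t)(sin(3t)·(-1,0) - cos(3t)·(3,-1)).
General solution: c_1X_1 + c_2X_2.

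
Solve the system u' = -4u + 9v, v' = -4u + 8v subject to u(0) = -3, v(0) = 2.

Coefficient matrix A = [[-4, 9], [-4, 8]].
Characteristic polynomial det(A - λI) = λ^2 - 4λ + 4 = 0.
Single eigenvalue λ = 2 with algebraic multiplicity 2.
Eigenvector v = (3,2); generalized eigenvector w with (A-λI)w=v is (1,1).
General solution: e^(2t)[c_1·v + c_2·(t·v + w)].
Applying u(0)=-3, v(0)=2 gives c_1=-5, c_2=12.

u(t) = 36te^(2t) - 3e^(2t), v(t) = 24te^(2t) + 2e^(2t)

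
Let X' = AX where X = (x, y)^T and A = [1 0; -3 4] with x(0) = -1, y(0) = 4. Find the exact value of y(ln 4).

1276

A = [[1,0],[-3,4]]; eigenvalues λ = 4, 1.
Eigenvectors: (0,1) for λ=4, (-1,-1) for λ=1.
From the initial condition, c_1 = 5, c_2 = 1.
y(ln 4) = (5)(4^4)(1) + (1)(4^1)(-1) = 1276.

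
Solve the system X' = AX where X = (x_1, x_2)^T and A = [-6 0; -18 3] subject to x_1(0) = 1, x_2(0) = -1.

Coefficient matrix A = [[-6, 0], [-18, 3]].
Characteristic polynomial det(A - λI) = λ^2 + 3λ - 18 = 0.
Eigenvalues λ = -6, 3.
For λ=-6: (A-λI) row 2 is [-18, 9], so an eigenvector is (1, 2).
For λ=3: (A-λI) row 1 is [-9, 0], so an eigenvector is (0, 1).
General solution: c_1e^(-6t)(1,2) + c_2e^(3t)(0,1).
Applying x_1(0)=1, x_2(0)=-1 gives c_1=1, c_2=-3.

x_1(t) = e^(-6t), x_2(t) = -3e^(3t) + 2e^(-6t)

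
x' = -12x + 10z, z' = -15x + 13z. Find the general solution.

Coefficient matrix A = [[-12, 10], [-15, 13]].
Characteristic polynomial det(A - λI) = λ^2 - λ - 6 = 0.
Eigenvalues λ = -2, 3.
For λ=-2: (A-λI) row 1 is [-10, 10], so an eigenvector is (-1, -1).
For λ=3: (A-λI) row 1 is [-15, 10], so an eigenvector is (2, 3).
General solution: C_1e^(-2t)(-1,-1) + C_2e^(3t)(2,3).

x(t) = -C_1e^(-2t) + 2C_2e^(3t), z(t) = -C_1e^(-2t) + 3C_2e^(3t)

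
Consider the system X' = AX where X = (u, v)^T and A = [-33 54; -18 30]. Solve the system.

Coefficient matrix A = [[-33, 54], [-18, 30]].
Characteristic polynomial det(A - λI) = λ^2 + 3λ - 18 = 0.
Eigenvalues λ = -6, 3.
For λ=-6: (A-λI) row 1 is [-27, 54], so an eigenvector is (-2, -1).
For λ=3: (A-λI) row 1 is [-36, 54], so an eigenvector is (3, 2).
General solution: C_1e^(-6t)(-2,-1) + C_2e^(3t)(3,2).

u(t) = -2C_1e^(-6t) + 3C_2e^(3t), v(t) = -C_1e^(-6t) + 2C_2e^(3t)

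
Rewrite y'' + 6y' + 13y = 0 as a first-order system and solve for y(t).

Let x_1 = y, x_2 = y'. Then x_1' = x_2 and x_2' = -13x_1 - 6x_2.
A = [[0,1],[-13,-6]]; det(A-λI) = λ^2 + 6λ + 13.
Eigenvalues λ = -3 ± 2i.

y(t) = C_1e^(-3t)cos(2t) + C_2e^(-3t)sin(2t)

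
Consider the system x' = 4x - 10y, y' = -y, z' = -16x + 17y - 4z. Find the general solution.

x(t) = K_1e^(4t) + 2K_3e^(-t), y(t) = K_3e^(-t), z(t) = -2K_1e^(4t) + K_2e^(-4t) - 5K_3e^(-t)

Coefficient matrix A = [[4, -10, 0], [0, -1, 0], [-16, 17, -4]].
det(A - λI) = 0 gives eigenvalues λ = 4, -4, -1.
For λ=4: eigenvector (1,0,-2).
For λ=-4: eigenvector (0,0,1).
For λ=-1: eigenvector (2,1,-5).
General solution: K_1e^(4t)(1,0,-2) + K_2e^(-4t)(0,0,1) + K_3e^(-t)(2,1,-5).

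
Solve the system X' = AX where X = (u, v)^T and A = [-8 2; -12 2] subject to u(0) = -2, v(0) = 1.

u(t) = 5e^(-2t) - 7e^(-4t), v(t) = 15e^(-2t) - 14e^(-4t)

Coefficient matrix A = [[-8, 2], [-12, 2]].
Characteristic polynomial det(A - λI) = λ^2 + 6λ + 8 = 0.
Eigenvalues λ = -4, -2.
For λ=-4: (A-λI) row 1 is [-4, 2], so an eigenvector is (1, 2).
For λ=-2: (A-λI) row 1 is [-6, 2], so an eigenvector is (-1, -3).
General solution: C_1e^(-4t)(1,2) + C_2e^(-2t)(-1,-3).
Applying u(0)=-2, v(0)=1 gives C_1=-7, C_2=-5.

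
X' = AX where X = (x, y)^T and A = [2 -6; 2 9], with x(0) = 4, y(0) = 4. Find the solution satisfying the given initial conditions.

x(t) = -36e^(6t) + 40e^(5t), y(t) = 24e^(6t) - 20e^(5t)

Coefficient matrix A = [[2, -6], [2, 9]].
Characteristic polynomial det(A - λI) = λ^2 - 11λ + 30 = 0.
Eigenvalues λ = 5, 6.
For λ=5: (A-λI) row 1 is [-3, -6], so an eigenvector is (2, -1).
For λ=6: (A-λI) row 1 is [-4, -6], so an eigenvector is (3, -2).
General solution: C_1e^(5t)(2,-1) + C_2e^(6t)(3,-2).
Applying x(0)=4, y(0)=4 gives C_1=20, C_2=-12.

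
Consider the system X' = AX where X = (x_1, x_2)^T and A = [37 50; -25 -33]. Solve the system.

Coefficient matrix A = [[37, 50], [-25, -33]].
Characteristic polynomial det(A - λI) = λ^2 - 4λ + 29 = 0.
Eigenvalues λ = 2 ± 5i (complex conjugate pair).
For λ=2+5i: an eigenvector is (1,-1) - i(-3,2) = (1 + 3i, -1 - 2i).
A real fundamental pair from Re and Im of e^((2+5i)t)v: X_1 = e^(2t)(cos(5t)·(1,-1) + sin(5t)·(-3,2)), X_2 = e^(2t)(sin(5t)·(1,-1) - cos(5t)·(-3,2)).
General solution: K_1X_1 + K_2X_2.

x_1(t) = -3K_1e^(2t)sin(5t) + K_1e^(2t)cos(5t) + K_2e^(2t)sin(5t) + 3K_2e^(2t)cos(5t), x_2(t) = 2K_1e^(2t)sin(5t) - K_1e^(2t)cos(5t) - K_2e^(2t)sin(5t) - 2K_2e^(2t)cos(5t)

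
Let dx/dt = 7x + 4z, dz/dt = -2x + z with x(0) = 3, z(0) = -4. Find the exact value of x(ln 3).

A = [[7,4],[-2,1]]; eigenvalues λ = 5, 3.
Eigenvectors: (2,-1) for λ=5, (1,-1) for λ=3.
From the initial condition, c_1 = -1, c_2 = 5.
x(ln 3) = (-1)(3^5)(2) + (5)(3^3)(1) = -351.

-351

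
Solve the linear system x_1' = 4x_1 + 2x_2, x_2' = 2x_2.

x_1(t) = -C_1e^(2t) + C_2e^(4t), x_2(t) = C_1e^(2t)

Coefficient matrix A = [[4, 2], [0, 2]].
Characteristic polynomial det(A - λI) = λ^2 - 6λ + 8 = 0.
Eigenvalues λ = 2, 4.
For λ=2: (A-λI) row 1 is [2, 2], so an eigenvector is (-1, 1).
For λ=4: (A-λI) row 1 is [0, 2], so an eigenvector is (1, 0).
General solution: C_1e^(2t)(-1,1) + C_2e^(4t)(1,0).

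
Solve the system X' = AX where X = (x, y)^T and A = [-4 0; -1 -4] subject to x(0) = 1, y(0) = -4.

Coefficient matrix A = [[-4, 0], [-1, -4]].
Characteristic polynomial det(A - λI) = λ^2 + 8λ + 16 = 0.
Single eigenvalue λ = -4 with algebraic multiplicity 2.
Eigenvector v = (0,-1); generalized eigenvector w with (A-λI)w=v is (1,0).
General solution: e^(-4t)[K_1·v + K_2·(t·v + w)].
Applying x(0)=1, y(0)=-4 gives K_1=4, K_2=1.

x(t) = e^(-4t), y(t) = -te^(-4t) - 4e^(-4t)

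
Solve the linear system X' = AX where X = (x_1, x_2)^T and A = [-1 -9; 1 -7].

Coefficient matrix A = [[-1, -9], [1, -7]].
Characteristic polynomial det(A - λI) = λ^2 + 8λ + 16 = 0.
Single eigenvalue λ = -4 with algebraic multiplicity 2.
Eigenvector v = (3,1); generalized eigenvector w with (A-λI)w=v is (1,0).
General solution: e^(-4t)[c_1·v + c_2·(t·v + w)].

x_1(t) = 3c_1e^(-4t) + 3c_2te^(-4t) + c_2e^(-4t), x_2(t) = c_1e^(-4t) + c_2te^(-4t)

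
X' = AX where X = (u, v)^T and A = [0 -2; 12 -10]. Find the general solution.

Coefficient matrix A = [[0, -2], [12, -10]].
Characteristic polynomial det(A - λI) = λ^2 + 10λ + 24 = 0.
Eigenvalues λ = -6, -4.
For λ=-6: (A-λI) row 1 is [6, -2], so an eigenvector is (1, 3).
For λ=-4: (A-λI) row 1 is [4, -2], so an eigenvector is (-1, -2).
General solution: C_1e^(-6t)(1,3) + C_2e^(-4t)(-1,-2).

u(t) = C_1e^(-6t) - C_2e^(-4t), v(t) = 3C_1e^(-6t) - 2C_2e^(-4t)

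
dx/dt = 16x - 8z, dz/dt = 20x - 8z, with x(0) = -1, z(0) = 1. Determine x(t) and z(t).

x(t) = -5e^(4t)sin(4t) - e^(4t)cos(4t), z(t) = -8e^(4t)sin(4t) + e^(4t)cos(4t)

Coefficient matrix A = [[16, -8], [20, -8]].
Characteristic polynomial det(A - λI) = λ^2 - 8λ + 32 = 0.
Eigenvalues λ = 4 ± 4i (complex conjugate pair).
For λ=4+4i: an eigenvector is (1,2) - i(-1,-1) = (1 + i, 2 + i).
A real fundamental pair from Re and Im of e^((4+4i)t)v: X_1 = e^(4t)(cos(4t)·(1,2) + sin(4t)·(-1,-1)), X_2 = e^(4t)(sin(4t)·(1,2) - cos(4t)·(-1,-1)).
General solution: K_1X_1 + K_2X_2.
Applying x(0)=-1, z(0)=1 gives K_1=2, K_2=-3.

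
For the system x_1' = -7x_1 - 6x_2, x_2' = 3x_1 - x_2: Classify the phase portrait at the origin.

stable spiral

A = [[-7,-6],[3,-1]]; det(A-λI) = λ^2 + 8λ + 25.
λ = -4 ± 3i: negative real part.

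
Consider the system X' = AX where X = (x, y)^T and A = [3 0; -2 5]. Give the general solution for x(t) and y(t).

Coefficient matrix A = [[3, 0], [-2, 5]].
Characteristic polynomial det(A - λI) = λ^2 - 8λ + 15 = 0.
Eigenvalues λ = 5, 3.
For λ=5: (A-λI) row 1 is [-2, 0], so an eigenvector is (0, 1).
For λ=3: (A-λI) row 2 is [-2, 2], so an eigenvector is (-1, -1).
General solution: C_1e^(5t)(0,1) + C_2e^(3t)(-1,-1).

x(t) = -C_2e^(3t), y(t) = C_1e^(5t) - C_2e^(3t)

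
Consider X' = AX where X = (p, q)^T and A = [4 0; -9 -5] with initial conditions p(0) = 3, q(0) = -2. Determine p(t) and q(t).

p(t) = 3e^(4t), q(t) = -3e^(4t) + e^(-5t)

Coefficient matrix A = [[4, 0], [-9, -5]].
Characteristic polynomial det(A - λI) = λ^2 + λ - 20 = 0.
Eigenvalues λ = 4, -5.
For λ=4: (A-λI) row 2 is [-9, -9], so an eigenvector is (1, -1).
For λ=-5: (A-λI) row 1 is [9, 0], so an eigenvector is (0, -1).
General solution: K_1e^(4t)(1,-1) + K_2e^(-5t)(0,-1).
Applying p(0)=3, q(0)=-2 gives K_1=3, K_2=-1.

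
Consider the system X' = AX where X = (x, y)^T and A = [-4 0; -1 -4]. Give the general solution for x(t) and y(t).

x(t) = -c_2e^(-4t), y(t) = c_1e^(-4t) + c_2te^(-4t) + 2c_2e^(-4t)

Coefficient matrix A = [[-4, 0], [-1, -4]].
Characteristic polynomial det(A - λI) = λ^2 + 8λ + 16 = 0.
Single eigenvalue λ = -4 with algebraic multiplicity 2.
Eigenvector v = (0,1); generalized eigenvector w with (A-λI)w=v is (-1,2).
General solution: e^(-4t)[c_1·v + c_2·(t·v + w)].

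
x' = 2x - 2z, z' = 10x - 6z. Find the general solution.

Coefficient matrix A = [[2, -2], [10, -6]].
Characteristic polynomial det(A - λI) = λ^2 + 4λ + 8 = 0.
Eigenvalues λ = -2 ± 2i (complex conjugate pair).
For λ=-2+2i: an eigenvector is (0,-1) - i(1,2) = (0 - i, -1 - 2i).
A real fundamental pair from Re and Im of e^((-2+2i)t)v: X_1 = e^(-2t)(cos(2t)·(0,-1) + sin(2t)·(1,2)), X_2 = e^(-2t)(sin(2t)·(0,-1) - cos(2t)·(1,2)).
General solution: K_1X_1 + K_2X_2.

x(t) = K_1e^(-2t)sin(2t) - K_2e^(-2t)cos(2t), z(t) = 2K_1e^(-2t)sin(2t) - K_1e^(-2t)cos(2t) - K_2e^(-2t)sin(2t) - 2K_2e^(-2t)cos(2t)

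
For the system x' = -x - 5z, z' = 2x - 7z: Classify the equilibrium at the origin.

stable spiral

A = [[-1,-5],[2,-7]]; det(A-λI) = λ^2 + 8λ + 17.
λ = -4 ± i: negative real part.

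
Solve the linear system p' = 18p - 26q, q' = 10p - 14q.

Coefficient matrix A = [[18, -26], [10, -14]].
Characteristic polynomial det(A - λI) = λ^2 - 4λ + 8 = 0.
Eigenvalues λ = 2 ± 2i (complex conjugate pair).
For λ=2+2i: an eigenvector is (-3,-2) - i(2,1) = (-3 - 2i, -2 - i).
A real fundamental pair from Re and Im of e^((2+2i)t)v: X_1 = e^(2t)(cos(2t)·(-3,-2) + sin(2t)·(2,1)), X_2 = e^(2t)(sin(2t)·(-3,-2) - cos(2t)·(2,1)).
General solution: c_1X_1 + c_2X_2.

p(t) = 2c_1e^(2t)sin(2t) - 3c_1e^(2t)cos(2t) - 3c_2e^(2t)sin(2t) - 2c_2e^(2t)cos(2t), q(t) = c_1e^(2t)sin(2t) - 2c_1e^(2t)cos(2t) - 2c_2e^(2t)sin(2t) - c_2e^(2t)cos(2t)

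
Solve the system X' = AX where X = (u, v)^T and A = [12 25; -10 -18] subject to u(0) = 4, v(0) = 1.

u(t) = 17e^(-3t)sin(5t) + 4e^(-3t)cos(5t), v(t) = -11e^(-3t)sin(5t) + e^(-3t)cos(5t)

Coefficient matrix A = [[12, 25], [-10, -18]].
Characteristic polynomial det(A - λI) = λ^2 + 6λ + 34 = 0.
Eigenvalues λ = -3 ± 5i (complex conjugate pair).
For λ=-3+5i: an eigenvector is (-2,1) - i(-1,1) = (-2 + i, 1 - i).
A real fundamental pair from Re and Im of e^((-3+5i)t)v: X_1 = e^(-3t)(cos(5t)·(-2,1) + sin(5t)·(-1,1)), X_2 = e^(-3t)(sin(5t)·(-2,1) - cos(5t)·(-1,1)).
General solution: c_1X_1 + c_2X_2.
Applying u(0)=4, v(0)=1 gives c_1=-5, c_2=-6.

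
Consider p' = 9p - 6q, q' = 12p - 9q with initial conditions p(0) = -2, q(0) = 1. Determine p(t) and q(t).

p(t) = -5e^(3t) + 3e^(-3t), q(t) = -5e^(3t) + 6e^(-3t)

Coefficient matrix A = [[9, -6], [12, -9]].
Characteristic polynomial det(A - λI) = λ^2 - 9 = 0.
Eigenvalues λ = -3, 3.
For λ=-3: (A-λI) row 1 is [12, -6], so an eigenvector is (1, 2).
For λ=3: (A-λI) row 1 is [6, -6], so an eigenvector is (1, 1).
General solution: C_1e^(-3t)(1,2) + C_2e^(3t)(1,1).
Applying p(0)=-2, q(0)=1 gives C_1=3, C_2=-5.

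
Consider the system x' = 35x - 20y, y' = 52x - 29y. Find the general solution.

Coefficient matrix A = [[35, -20], [52, -29]].
Characteristic polynomial det(A - λI) = λ^2 - 6λ + 25 = 0.
Eigenvalues λ = 3 ± 4i (complex conjugate pair).
For λ=3+4i: an eigenvector is (1,2) - i(-2,-3) = (1 + 2i, 2 + 3i).
A real fundamental pair from Re and Im of e^((3+4i)t)v: X_1 = e^(3t)(cos(4t)·(1,2) + sin(4t)·(-2,-3)), X_2 = e^(3t)(sin(4t)·(1,2) - cos(4t)·(-2,-3)).
General solution: K_1X_1 + K_2X_2.

x(t) = -2K_1e^(3t)sin(4t) + K_1e^(3t)cos(4t) + K_2e^(3t)sin(4t) + 2K_2e^(3t)cos(4t), y(t) = -3K_1e^(3t)sin(4t) + 2K_1e^(3t)cos(4t) + 2K_2e^(3t)sin(4t) + 3K_2e^(3t)cos(4t)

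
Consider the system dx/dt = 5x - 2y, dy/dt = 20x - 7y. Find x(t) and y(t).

x(t) = C_1e^(-t)sin(2t) - C_2e^(-t)cos(2t), y(t) = 3C_1e^(-t)sin(2t) - C_1e^(-t)cos(2t) - C_2e^(-t)sin(2t) - 3C_2e^(-t)cos(2t)

Coefficient matrix A = [[5, -2], [20, -7]].
Characteristic polynomial det(A - λI) = λ^2 + 2λ + 5 = 0.
Eigenvalues λ = -1 ± 2i (complex conjugate pair).
For λ=-1+2i: an eigenvector is (0,-1) - i(1,3) = (0 - i, -1 - 3i).
A real fundamental pair from Re and Im of e^((-1+2i)t)v: X_1 = e^(-t)(cos(2t)·(0,-1) + sin(2t)·(1,3)), X_2 = e^(-t)(sin(2t)·(0,-1) - cos(2t)·(1,3)).
General solution: C_1X_1 + C_2X_2.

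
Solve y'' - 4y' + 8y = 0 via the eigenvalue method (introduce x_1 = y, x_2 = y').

y(t) = K_1e^(2t)cos(2t) + K_2e^(2t)sin(2t)

Let x_1 = y, x_2 = y'. Then x_1' = x_2 and x_2' = -8x_1 + 4x_2.
A = [[0,1],[-8,4]]; det(A-λI) = λ^2 - 4λ + 8.
Eigenvalues λ = 2 ± 2i.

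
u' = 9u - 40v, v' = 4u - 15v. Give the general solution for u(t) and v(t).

Coefficient matrix A = [[9, -40], [4, -15]].
Characteristic polynomial det(A - λI) = λ^2 + 6λ + 25 = 0.
Eigenvalues λ = -3 ± 4i (complex conjugate pair).
For λ=-3+4i: an eigenvector is (1,0) - i(3,1) = (1 - 3i, 0 - i).
A real fundamental pair from Re and Im of e^((-3+4i)t)v: X_1 = e^(-3t)(cos(4t)·(1,0) + sin(4t)·(3,1)), X_2 = e^(-3t)(sin(4t)·(1,0) - cos(4t)·(3,1)).
General solution: C_1X_1 + C_2X_2.

u(t) = 3C_1e^(-3t)sin(4t) + C_1e^(-3t)cos(4t) + C_2e^(-3t)sin(4t) - 3C_2e^(-3t)cos(4t), v(t) = C_1e^(-3t)sin(4t) - C_2e^(-3t)cos(4t)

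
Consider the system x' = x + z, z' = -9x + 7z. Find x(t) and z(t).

Coefficient matrix A = [[1, 1], [-9, 7]].
Characteristic polynomial det(A - λI) = λ^2 - 8λ + 16 = 0.
Single eigenvalue λ = 4 with algebraic multiplicity 2.
Eigenvector v = (-1,-3); generalized eigenvector w with (A-λI)w=v is (1,2).
General solution: e^(4t)[K_1·v + K_2·(t·v + w)].

x(t) = -K_1e^(4t) - K_2te^(4t) + K_2e^(4t), z(t) = -3K_1e^(4t) - 3K_2te^(4t) + 2K_2e^(4t)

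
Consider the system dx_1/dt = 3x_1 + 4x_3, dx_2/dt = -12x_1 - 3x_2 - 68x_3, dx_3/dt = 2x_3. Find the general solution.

x_1(t) = C_1e^(3t) - 4C_2e^(2t), x_2(t) = -2C_1e^(3t) - 4C_2e^(2t) + C_3e^(-3t), x_3(t) = C_2e^(2t)

Coefficient matrix A = [[3, 0, 4], [-12, -3, -68], [0, 0, 2]].
det(A - λI) = 0 gives eigenvalues λ = 3, 2, -3.
For λ=3: eigenvector (1,-2,0).
For λ=2: eigenvector (-4,-4,1).
For λ=-3: eigenvector (0,1,0).
General solution: C_1e^(3t)(1,-2,0) + C_2e^(2t)(-4,-4,1) + C_3e^(-3t)(0,1,0).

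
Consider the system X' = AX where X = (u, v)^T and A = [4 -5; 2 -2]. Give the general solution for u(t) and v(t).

u(t) = 2K_1e^(t)sin(t) - K_1e^(t)cos(t) - K_2e^(t)sin(t) - 2K_2e^(t)cos(t), v(t) = K_1e^(t)sin(t) - K_1e^(t)cos(t) - K_2e^(t)sin(t) - K_2e^(t)cos(t)

Coefficient matrix A = [[4, -5], [2, -2]].
Characteristic polynomial det(A - λI) = λ^2 - 2λ + 2 = 0.
Eigenvalues λ = 1 ± i (complex conjugate pair).
For λ=1+i: an eigenvector is (-1,-1) - i(2,1) = (-1 - 2i, -1 - i).
A real fundamental pair from Re and Im of e^((1+i)t)v: X_1 = e^(t)(cos(t)·(-1,-1) + sin(t)·(2,1)), X_2 = e^(t)(sin(t)·(-1,-1) - cos(t)·(2,1)).
General solution: K_1X_1 + K_2X_2.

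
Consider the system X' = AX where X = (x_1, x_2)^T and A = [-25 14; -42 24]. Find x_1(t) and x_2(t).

x_1(t) = -2c_1e^(-4t) - c_2e^(3t), x_2(t) = -3c_1e^(-4t) - 2c_2e^(3t)

Coefficient matrix A = [[-25, 14], [-42, 24]].
Characteristic polynomial det(A - λI) = λ^2 + λ - 12 = 0.
Eigenvalues λ = -4, 3.
For λ=-4: (A-λI) row 1 is [-21, 14], so an eigenvector is (-2, -3).
For λ=3: (A-λI) row 1 is [-28, 14], so an eigenvector is (-1, -2).
General solution: c_1e^(-4t)(-2,-3) + c_2e^(3t)(-1,-2).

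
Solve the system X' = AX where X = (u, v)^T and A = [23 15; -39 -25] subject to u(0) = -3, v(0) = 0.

u(t) = -24e^(-t)sin(3t) - 3e^(-t)cos(3t), v(t) = 39e^(-t)sin(3t)

Coefficient matrix A = [[23, 15], [-39, -25]].
Characteristic polynomial det(A - λI) = λ^2 + 2λ + 10 = 0.
Eigenvalues λ = -1 ± 3i (complex conjugate pair).
For λ=-1+3i: an eigenvector is (1,-2) - i(-2,3) = (1 + 2i, -2 - 3i).
A real fundamental pair from Re and Im of e^((-1+3i)t)v: X_1 = e^(-t)(cos(3t)·(1,-2) + sin(3t)·(-2,3)), X_2 = e^(-t)(sin(3t)·(1,-2) - cos(3t)·(-2,3)).
General solution: C_1X_1 + C_2X_2.
Applying u(0)=-3, v(0)=0 gives C_1=9, C_2=-6.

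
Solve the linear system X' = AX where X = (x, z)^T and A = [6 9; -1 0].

Coefficient matrix A = [[6, 9], [-1, 0]].
Characteristic polynomial det(A - λI) = λ^2 - 6λ + 9 = 0.
Single eigenvalue λ = 3 with algebraic multiplicity 2.
Eigenvector v = (-3,1); generalized eigenvector w with (A-λI)w=v is (-1,0).
General solution: e^(3t)[C_1·v + C_2·(t·v + w)].

x(t) = -3C_1e^(3t) - 3C_2te^(3t) - C_2e^(3t), z(t) = C_1e^(3t) + C_2te^(3t)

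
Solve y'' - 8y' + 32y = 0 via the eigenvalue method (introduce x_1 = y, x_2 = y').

y(t) = K_1e^(4t)cos(4t) + K_2e^(4t)sin(4t)

Let x_1 = y, x_2 = y'. Then x_1' = x_2 and x_2' = -32x_1 + 8x_2.
A = [[0,1],[-32,8]]; det(A-λI) = λ^2 - 8λ + 32.
Eigenvalues λ = 4 ± 4i.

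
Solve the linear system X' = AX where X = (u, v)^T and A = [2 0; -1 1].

u(t) = K_1e^(2t), v(t) = -K_1e^(2t) + K_2e^(t)

Coefficient matrix A = [[2, 0], [-1, 1]].
Characteristic polynomial det(A - λI) = λ^2 - 3λ + 2 = 0.
Eigenvalues λ = 2, 1.
For λ=2: (A-λI) row 2 is [-1, -1], so an eigenvector is (1, -1).
For λ=1: (A-λI) row 1 is [1, 0], so an eigenvector is (0, 1).
General solution: K_1e^(2t)(1,-1) + K_2e^(t)(0,1).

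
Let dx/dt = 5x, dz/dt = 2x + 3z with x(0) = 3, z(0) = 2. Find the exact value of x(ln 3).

729

A = [[5,0],[2,3]]; eigenvalues λ = 5, 3.
Eigenvectors: (-1,-1) for λ=5, (0,1) for λ=3.
From the initial condition, c_1 = -3, c_2 = -1.
x(ln 3) = (-3)(3^5)(-1) + (-1)(3^3)(0) = 729.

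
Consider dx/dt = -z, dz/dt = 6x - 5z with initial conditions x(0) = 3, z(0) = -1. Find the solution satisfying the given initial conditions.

x(t) = 10e^(-2t) - 7e^(-3t), z(t) = 20e^(-2t) - 21e^(-3t)

Coefficient matrix A = [[0, -1], [6, -5]].
Characteristic polynomial det(A - λI) = λ^2 + 5λ + 6 = 0.
Eigenvalues λ = -2, -3.
For λ=-2: (A-λI) row 1 is [2, -1], so an eigenvector is (-1, -2).
For λ=-3: (A-λI) row 1 is [3, -1], so an eigenvector is (-1, -3).
General solution: K_1e^(-2t)(-1,-2) + K_2e^(-3t)(-1,-3).
Applying x(0)=3, z(0)=-1 gives K_1=-10, K_2=7.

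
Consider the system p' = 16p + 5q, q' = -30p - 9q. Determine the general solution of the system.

p(t) = C_1e^(t) + C_2e^(6t), q(t) = -3C_1e^(t) - 2C_2e^(6t)

Coefficient matrix A = [[16, 5], [-30, -9]].
Characteristic polynomial det(A - λI) = λ^2 - 7λ + 6 = 0.
Eigenvalues λ = 1, 6.
For λ=1: (A-λI) row 1 is [15, 5], so an eigenvector is (1, -3).
For λ=6: (A-λI) row 1 is [10, 5], so an eigenvector is (1, -2).
General solution: C_1e^(t)(1,-3) + C_2e^(6t)(1,-2).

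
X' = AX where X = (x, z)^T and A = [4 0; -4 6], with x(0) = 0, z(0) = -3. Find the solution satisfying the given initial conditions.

Coefficient matrix A = [[4, 0], [-4, 6]].
Characteristic polynomial det(A - λI) = λ^2 - 10λ + 24 = 0.
Eigenvalues λ = 4, 6.
For λ=4: (A-λI) row 2 is [-4, 2], so an eigenvector is (1, 2).
For λ=6: (A-λI) row 1 is [-2, 0], so an eigenvector is (0, 1).
General solution: c_1e^(4t)(1,2) + c_2e^(6t)(0,1).
Applying x(0)=0, z(0)=-3 gives c_1=0, c_2=-3.

x(t) = 0, z(t) = -3e^(6t)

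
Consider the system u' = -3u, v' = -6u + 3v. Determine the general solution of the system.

Coefficient matrix A = [[-3, 0], [-6, 3]].
Characteristic polynomial det(A - λI) = λ^2 - 9 = 0.
Eigenvalues λ = -3, 3.
For λ=-3: (A-λI) row 2 is [-6, 6], so an eigenvector is (1, 1).
For λ=3: (A-λI) row 1 is [-6, 0], so an eigenvector is (0, -1).
General solution: C_1e^(-3t)(1,1) + C_2e^(3t)(0,-1).

u(t) = C_1e^(-3t), v(t) = C_1e^(-3t) - C_2e^(3t)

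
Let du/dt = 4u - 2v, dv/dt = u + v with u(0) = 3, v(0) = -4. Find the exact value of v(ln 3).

A = [[4,-2],[1,1]]; eigenvalues λ = 2, 3.
Eigenvectors: (-1,-1) for λ=2, (-2,-1) for λ=3.
From the initial condition, c_1 = 11, c_2 = -7.
v(ln 3) = (11)(3^2)(-1) + (-7)(3^3)(-1) = 90.

90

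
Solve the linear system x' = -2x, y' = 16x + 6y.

x(t) = c_2e^(-2t), y(t) = c_1e^(6t) - 2c_2e^(-2t)

Coefficient matrix A = [[-2, 0], [16, 6]].
Characteristic polynomial det(A - λI) = λ^2 - 4λ - 12 = 0.
Eigenvalues λ = 6, -2.
For λ=6: (A-λI) row 1 is [-8, 0], so an eigenvector is (0, 1).
For λ=-2: (A-λI) row 2 is [16, 8], so an eigenvector is (1, -2).
General solution: c_1e^(6t)(0,1) + c_2e^(-2t)(1,-2).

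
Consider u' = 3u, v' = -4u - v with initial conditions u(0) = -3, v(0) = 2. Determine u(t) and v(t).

Coefficient matrix A = [[3, 0], [-4, -1]].
Characteristic polynomial det(A - λI) = λ^2 - 2λ - 3 = 0.
Eigenvalues λ = -1, 3.
For λ=-1: (A-λI) row 1 is [4, 0], so an eigenvector is (0, -1).
For λ=3: (A-λI) row 2 is [-4, -4], so an eigenvector is (1, -1).
General solution: C_1e^(-t)(0,-1) + C_2e^(3t)(1,-1).
Applying u(0)=-3, v(0)=2 gives C_1=1, C_2=-3.

u(t) = -3e^(3t), v(t) = 3e^(3t) - e^(-t)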